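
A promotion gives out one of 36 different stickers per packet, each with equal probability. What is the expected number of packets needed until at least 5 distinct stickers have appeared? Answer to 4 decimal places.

Going from k to k+1 distinct takes a geometric number of packets with mean 36/(36-k).
Sum over k = 0,...,4: E = 36/36 + 36/35 + 36/34 + 36/33 + 36/32 = 5.30330.

5.3033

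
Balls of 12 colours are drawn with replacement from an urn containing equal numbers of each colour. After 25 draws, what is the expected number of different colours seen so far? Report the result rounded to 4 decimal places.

For each colour, P(seen in 25 draws) = 1 - (11/12)^25 = 0.88642.
By linearity of expectation, E[distinct seen] = 12·(1 - (11/12)^25) = 10.63709.

10.6371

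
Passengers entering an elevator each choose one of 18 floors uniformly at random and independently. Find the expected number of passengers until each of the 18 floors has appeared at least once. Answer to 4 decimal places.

After k distinct floors have appeared, the next passenger gives a new one with probability (18-k)/18, so the expected wait for the (k+1)-th is 18/(18-k).
E[T] = 18/18 + 18/17 + 18/16 + ... + 18/2 + 18/1 = 18·H_{18}.
H_{18} = 3.49511, so E[T] = 62.91195.

62.9119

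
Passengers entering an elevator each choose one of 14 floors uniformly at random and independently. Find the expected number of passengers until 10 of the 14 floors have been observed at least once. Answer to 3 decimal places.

Going from k to k+1 distinct takes a geometric number of passengers with mean 14/(14-k).
Sum over k = 0,...,9: E = 14/14 + 14/13 + 14/12 + ... + 14/6 + 14/5 = 16.3552.

16.355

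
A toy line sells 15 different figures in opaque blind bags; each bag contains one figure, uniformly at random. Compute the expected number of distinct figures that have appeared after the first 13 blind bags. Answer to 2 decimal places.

8.88

For each figure, P(seen in 13 blind bags) = 1 - (14/15)^13 = 0.592.
By linearity of expectation, E[distinct seen] = 15·(1 - (14/15)^13) = 8.883.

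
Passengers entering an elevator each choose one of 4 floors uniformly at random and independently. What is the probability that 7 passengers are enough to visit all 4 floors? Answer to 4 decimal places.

By inclusion–exclusion over which floors are missing,
P(all seen) = Σ_{j=0}^{4} (-1)^j C(4,j)((4-j)/4)^7
= 1.00000 - 0.53394 + 0.04688 - 0.00024 + 0.00000
= 0.51270.

0.5127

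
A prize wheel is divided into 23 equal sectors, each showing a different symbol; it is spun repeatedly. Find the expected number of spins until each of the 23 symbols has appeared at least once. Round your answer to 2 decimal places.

85.89

After k distinct symbols have appeared, the next spin gives a new one with probability (23-k)/23, so the expected wait for the (k+1)-th is 23/(23-k).
E[T] = 23/23 + 23/22 + 23/21 + ... + 23/2 + 23/1 = 23·H_{23}.
H_{23} = 3.734, so E[T] = 85.889.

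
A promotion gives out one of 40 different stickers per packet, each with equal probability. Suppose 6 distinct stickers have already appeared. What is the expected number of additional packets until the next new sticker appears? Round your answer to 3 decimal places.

Each packet yields a new sticker with probability (40-6)/40 = 34/40, so the wait is geometric with mean 40/34.
E = 40/34 = 1.1765.

1.176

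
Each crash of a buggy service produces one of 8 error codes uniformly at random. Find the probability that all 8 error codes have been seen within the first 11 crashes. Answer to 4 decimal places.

0.0558

Let A_i be the event that error code i is missing after 11 crashes. By inclusion–exclusion on the A_i,
P(all seen) = Σ_{j=0}^{8} (-1)^j C(8,j)((8-j)/8)^11
= 1.00000 - 1.84153 + 1.18258 - 0.31832 + 0.03418 - 0.00115 + 0.00001 - 0.00000 + 0.00000
= 0.05576.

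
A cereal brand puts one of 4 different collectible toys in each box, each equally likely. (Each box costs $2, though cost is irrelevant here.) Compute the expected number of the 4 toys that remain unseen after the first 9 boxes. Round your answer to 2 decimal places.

For each toy, P(unseen after 9) = (3/4)^9 = 0.075.
By linearity of expectation, E[unseen] = 4·(3/4)^9 = 0.300.

0.30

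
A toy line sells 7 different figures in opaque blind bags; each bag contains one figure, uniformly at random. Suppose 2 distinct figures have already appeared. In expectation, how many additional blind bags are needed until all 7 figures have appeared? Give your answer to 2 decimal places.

15.98

With k distinct figures already seen, the next new one takes an expected 7/(7-k) blind bags.
Sum over k = 2,...,6: E = 7/5 + 7/4 + 7/3 + 7/2 + 7/1 = 15.983.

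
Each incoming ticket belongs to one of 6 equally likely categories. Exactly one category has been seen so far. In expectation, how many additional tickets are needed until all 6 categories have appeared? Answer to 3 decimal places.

13.700

With k distinct categories already seen, the next new one takes an expected 6/(6-k) tickets.
Sum over k = 1,...,5: E = 6/5 + 6/4 + 6/3 + 6/2 + 6/1 = 13.7000.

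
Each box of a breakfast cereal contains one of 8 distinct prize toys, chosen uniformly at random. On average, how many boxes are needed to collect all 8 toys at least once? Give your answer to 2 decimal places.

After k distinct toys have appeared, the next box gives a new one with probability (8-k)/8, so the expected wait for the (k+1)-th is 8/(8-k).
E[T] = 8/8 + 8/7 + 8/6 + ... + 8/2 + 8/1 = 8·H_{8}.
H_{8} = 2.718, so E[T] = 21.743.

21.74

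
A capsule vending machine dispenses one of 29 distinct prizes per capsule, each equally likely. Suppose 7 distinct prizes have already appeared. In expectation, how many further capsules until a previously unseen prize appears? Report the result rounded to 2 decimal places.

Each capsule yields a new prize with probability (29-7)/29 = 22/29, so the wait is geometric with mean 29/22.
E = 29/22 = 1.318.

1.32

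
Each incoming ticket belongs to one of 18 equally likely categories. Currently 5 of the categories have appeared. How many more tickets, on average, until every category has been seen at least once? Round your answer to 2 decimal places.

57.24

From k distinct to k+1 distinct takes on average 18/(18-k) tickets.
Sum over k = 5,...,17: E = 18/13 + 18/12 + 18/11 + ... + 18/2 + 18/1 = 57.242.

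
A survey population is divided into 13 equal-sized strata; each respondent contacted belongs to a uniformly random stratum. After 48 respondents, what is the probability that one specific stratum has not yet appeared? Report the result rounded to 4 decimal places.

0.0214

On each respondent the fixed stratum fails to appear with probability 12/13.
P(still missing after 48) = (12/13)^48 = 0.02145.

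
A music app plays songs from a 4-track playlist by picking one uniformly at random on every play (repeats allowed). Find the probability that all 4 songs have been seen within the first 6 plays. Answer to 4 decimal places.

0.3809

By inclusion–exclusion over which songs are missing,
P(all seen) = Σ_{j=0}^{4} (-1)^j C(4,j)((4-j)/4)^6
= 1.00000 - 0.71191 + 0.09375 - 0.00098 + 0.00000
= 0.38086.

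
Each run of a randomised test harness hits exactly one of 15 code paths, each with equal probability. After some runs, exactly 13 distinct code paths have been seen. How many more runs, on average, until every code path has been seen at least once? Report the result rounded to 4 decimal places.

With k distinct code paths already seen, the next new one takes an expected 15/(15-k) runs.
Sum over k = 13,...,14: E = 15/2 + 15/1 = 22.50000.

22.5000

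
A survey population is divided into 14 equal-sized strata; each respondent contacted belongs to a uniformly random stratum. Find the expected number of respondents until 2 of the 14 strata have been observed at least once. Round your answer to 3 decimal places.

With k distinct strata already seen, the next new one arrives after an expected 14/(14-k) respondents.
Sum over k = 0,...,1: E = 14/14 + 14/13 = 2.0769.

2.077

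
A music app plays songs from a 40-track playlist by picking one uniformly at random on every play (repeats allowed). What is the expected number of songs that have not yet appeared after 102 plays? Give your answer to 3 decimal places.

For each song, P(unseen after 102) = (39/40)^102 = 0.0756.
By linearity of expectation, E[unseen] = 40·(39/40)^102 = 3.0236.

3.024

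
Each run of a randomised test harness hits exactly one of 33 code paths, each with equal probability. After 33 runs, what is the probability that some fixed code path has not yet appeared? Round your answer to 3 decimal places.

On each run the fixed code path fails to appear with probability 32/33.
P(still missing after 33) = (32/33)^33 = 0.3622.

0.362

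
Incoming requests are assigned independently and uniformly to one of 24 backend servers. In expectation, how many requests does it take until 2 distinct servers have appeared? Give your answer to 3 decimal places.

With k distinct servers already seen, the next new one arrives after an expected 24/(24-k) requests.
Sum over k = 0,...,1: E = 24/24 + 24/23 = 2.0435.

2.043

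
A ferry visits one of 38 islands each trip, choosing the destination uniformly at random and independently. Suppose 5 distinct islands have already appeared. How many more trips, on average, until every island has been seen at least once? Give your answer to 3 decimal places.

155.374

The wait to go from k to k+1 distinct islands is geometric with mean 38/(38-k).
Sum over k = 5,...,37: E = 38/33 + 38/32 + 38/31 + ... + 38/2 + 38/1 = 155.3743.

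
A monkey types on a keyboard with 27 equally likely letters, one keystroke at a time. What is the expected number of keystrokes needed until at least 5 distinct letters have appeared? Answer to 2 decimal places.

5.42

Going from k to k+1 distinct takes a geometric number of keystrokes with mean 27/(27-k).
Sum over k = 0,...,4: E = 27/27 + 27/26 + 27/25 + 27/24 + 27/23 = 5.417.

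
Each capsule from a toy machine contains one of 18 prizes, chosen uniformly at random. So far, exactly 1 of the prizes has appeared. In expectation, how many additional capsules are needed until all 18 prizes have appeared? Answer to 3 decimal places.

61.912

With k distinct prizes already seen, the next new one takes an expected 18/(18-k) capsules.
Sum over k = 1,...,17: E = 18/17 + 18/16 + 18/15 + ... + 18/2 + 18/1 = 61.9119.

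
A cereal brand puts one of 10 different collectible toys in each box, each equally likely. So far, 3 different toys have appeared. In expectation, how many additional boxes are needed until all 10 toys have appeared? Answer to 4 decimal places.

With k distinct toys already seen, the next new one takes an expected 10/(10-k) boxes.
Sum over k = 3,...,9: E = 10/7 + 10/6 + 10/5 + ... + 10/2 + 10/1 = 25.92857.

25.9286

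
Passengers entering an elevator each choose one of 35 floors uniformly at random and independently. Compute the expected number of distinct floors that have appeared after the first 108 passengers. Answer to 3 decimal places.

For each floor, P(seen in 108 passengers) = 1 - (34/35)^108 = 0.9563.
By linearity of expectation, E[distinct seen] = 35·(1 - (34/35)^108) = 33.4709.

33.471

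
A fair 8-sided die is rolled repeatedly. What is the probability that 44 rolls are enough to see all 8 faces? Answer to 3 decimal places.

Let A_i be the event that face i is missing after 44 rolls. By inclusion–exclusion on the A_i,
P(all seen) = Σ_{j=0}^{8} (-1)^j C(8,j)((8-j)/8)^44
= 1.0000 - 0.0225 + 0.0001 - 0.0000 + 0.0000 - 0.0000 + 0.0000 - 0.0000 + 0.0000
= 0.9776.

0.978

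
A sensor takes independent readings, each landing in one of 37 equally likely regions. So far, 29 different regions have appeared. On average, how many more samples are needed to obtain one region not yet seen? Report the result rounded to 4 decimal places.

4.6250

The number of samples until the next new region is geometric with success probability 8/37, so its mean is 37/8.
E = 37/8 = 4.62500.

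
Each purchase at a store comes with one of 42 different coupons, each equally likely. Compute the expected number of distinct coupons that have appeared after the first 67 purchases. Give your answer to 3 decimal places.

For each coupon, P(seen in 67 purchases) = 1 - (41/42)^67 = 0.8010.
By linearity of expectation, E[distinct seen] = 42·(1 - (41/42)^67) = 33.6427.

33.643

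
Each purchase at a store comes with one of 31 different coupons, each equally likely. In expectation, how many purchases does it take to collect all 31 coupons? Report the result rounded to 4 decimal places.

124.8446

Split into phases: going from k distinct to k+1 distinct takes on average 31/(31-k) purchases.
E[T] = 31/31 + 31/30 + 31/29 + ... + 31/2 + 31/1 = 31·H_{31}.
H_{31} = 4.02725, so E[T] = 124.84460.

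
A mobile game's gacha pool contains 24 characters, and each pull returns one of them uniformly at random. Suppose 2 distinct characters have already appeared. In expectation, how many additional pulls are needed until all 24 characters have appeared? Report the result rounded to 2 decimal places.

From k distinct to k+1 distinct takes on average 24/(24-k) pulls.
Sum over k = 2,...,23: E = 24/22 + 24/21 + 24/20 + ... + 24/2 + 24/1 = 88.580.

88.58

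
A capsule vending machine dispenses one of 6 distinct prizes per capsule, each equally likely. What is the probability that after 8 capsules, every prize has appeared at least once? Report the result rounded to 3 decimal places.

0.114

By inclusion–exclusion over which prizes are missing,
P(all seen) = Σ_{j=0}^{6} (-1)^j C(6,j)((6-j)/6)^8
= 1.0000 - 1.3954 + 0.5853 - 0.0781 + 0.0023 - 0.0000 + 0.0000
= 0.1140.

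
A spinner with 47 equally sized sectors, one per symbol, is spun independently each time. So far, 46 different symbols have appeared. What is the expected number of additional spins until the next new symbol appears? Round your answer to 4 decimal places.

47.0000

The number of spins until the next new symbol is geometric with success probability 1/47, so its mean is 47/1.
E = 47/1 = 47.00000.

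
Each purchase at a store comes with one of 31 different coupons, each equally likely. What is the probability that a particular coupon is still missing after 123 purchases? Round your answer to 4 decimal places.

On each purchase the fixed coupon fails to appear with probability 30/31.
P(still missing after 123) = (30/31)^123 = 0.01772.

0.0177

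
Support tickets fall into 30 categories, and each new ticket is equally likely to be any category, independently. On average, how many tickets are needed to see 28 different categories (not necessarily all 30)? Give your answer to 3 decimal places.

With k distinct categories already seen, the next new one arrives after an expected 30/(30-k) tickets.
Sum over k = 0,...,27: E = 30/30 + 30/29 + 30/28 + ... + 30/4 + 30/3 = 74.8496.

74.850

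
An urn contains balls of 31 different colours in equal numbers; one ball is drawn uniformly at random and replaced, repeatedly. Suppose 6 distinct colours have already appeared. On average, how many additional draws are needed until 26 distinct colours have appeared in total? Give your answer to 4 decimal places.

47.5114

From k distinct to k+1 distinct takes on average 31/(31-k) draws.
Sum over k = 6,...,25: E = 31/25 + 31/24 + 31/23 + ... + 31/7 + 31/6 = 47.51137.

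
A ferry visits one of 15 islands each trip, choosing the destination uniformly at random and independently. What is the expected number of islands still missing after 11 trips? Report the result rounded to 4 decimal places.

7.0226

For each island, P(unseen after 11) = (14/15)^11 = 0.46817.
By linearity of expectation, E[unseen] = 15·(14/15)^11 = 7.02257.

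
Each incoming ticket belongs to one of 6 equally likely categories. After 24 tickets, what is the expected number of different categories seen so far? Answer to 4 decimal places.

For each category, P(seen in 24 tickets) = 1 - (5/6)^24 = 0.98742.
By linearity of expectation, E[distinct seen] = 6·(1 - (5/6)^24) = 5.92453.

5.9245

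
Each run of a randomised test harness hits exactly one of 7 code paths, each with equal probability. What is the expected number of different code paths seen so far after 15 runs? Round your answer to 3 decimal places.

6.307

For each code path, P(seen in 15 runs) = 1 - (6/7)^15 = 0.9010.
By linearity of expectation, E[distinct seen] = 7·(1 - (6/7)^15) = 6.3067.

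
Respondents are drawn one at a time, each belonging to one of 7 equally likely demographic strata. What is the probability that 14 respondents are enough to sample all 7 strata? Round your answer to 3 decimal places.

0.367

Let A_i be the event that stratum i is missing after 14 respondents. By inclusion–exclusion on the A_i,
P(all seen) = Σ_{j=0}^{7} (-1)^j C(7,j)((7-j)/7)^14
= 1.0000 - 0.8088 + 0.1890 - 0.0139 + 0.0002 - 0.0000 + 0.0000 - 0.0000
= 0.3666.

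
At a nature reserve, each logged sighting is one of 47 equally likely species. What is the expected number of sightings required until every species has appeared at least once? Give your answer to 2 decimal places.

After k distinct species have appeared, the next sighting gives a new one with probability (47-k)/47, so the expected wait for the (k+1)-th is 47/(47-k).
E[T] = 47/47 + 47/46 + 47/45 + ... + 47/2 + 47/1 = 47·H_{47}.
H_{47} = 4.438, so E[T] = 208.584.

208.58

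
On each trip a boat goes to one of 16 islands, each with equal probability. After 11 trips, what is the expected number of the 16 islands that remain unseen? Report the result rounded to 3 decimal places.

For each island, P(unseen after 11) = (15/16)^11 = 0.4917.
By linearity of expectation, E[unseen] = 16·(15/16)^11 = 7.8669.

7.867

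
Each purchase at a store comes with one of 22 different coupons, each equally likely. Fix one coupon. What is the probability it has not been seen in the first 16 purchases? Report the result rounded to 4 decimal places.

0.4751

On each purchase the fixed coupon fails to appear with probability 21/22.
P(still missing after 16) = (21/22)^16 = 0.47506.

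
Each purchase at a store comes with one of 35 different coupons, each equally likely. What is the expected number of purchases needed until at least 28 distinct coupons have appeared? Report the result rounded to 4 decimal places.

54.3873

Going from k to k+1 distinct takes a geometric number of purchases with mean 35/(35-k).
Sum over k = 0,...,27: E = 35/35 + 35/34 + 35/33 + ... + 35/9 + 35/8 = 54.38735.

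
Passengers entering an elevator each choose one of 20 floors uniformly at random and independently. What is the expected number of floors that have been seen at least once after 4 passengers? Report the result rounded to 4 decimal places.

3.7099

For each floor, P(seen in 4 passengers) = 1 - (19/20)^4 = 0.18549.
By linearity of expectation, E[distinct seen] = 20·(1 - (19/20)^4) = 3.70988.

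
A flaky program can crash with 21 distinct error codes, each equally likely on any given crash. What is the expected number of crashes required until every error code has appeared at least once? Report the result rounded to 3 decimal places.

76.553

After k distinct error codes have appeared, the next crash gives a new one with probability (21-k)/21, so the expected wait for the (k+1)-th is 21/(21-k).
E[T] = 21/21 + 21/20 + 21/19 + ... + 21/2 + 21/1 = 21·H_{21}.
H_{21} = 3.6454, so E[T] = 76.5525.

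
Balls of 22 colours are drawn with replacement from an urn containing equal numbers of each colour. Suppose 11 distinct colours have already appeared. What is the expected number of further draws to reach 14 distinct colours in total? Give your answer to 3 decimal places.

With k distinct colours already seen, the next new one takes an expected 22/(22-k) draws.
Sum over k = 11,...,13: E = 22/11 + 22/10 + 22/9 = 6.6444.

6.644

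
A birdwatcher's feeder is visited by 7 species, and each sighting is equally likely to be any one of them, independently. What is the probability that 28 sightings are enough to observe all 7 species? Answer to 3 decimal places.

Let A_i be the event that species i is missing after 28 sightings. By inclusion–exclusion on the A_i,
P(all seen) = Σ_{j=0}^{7} (-1)^j C(7,j)((7-j)/7)^28
= 1.0000 - 0.0935 + 0.0017 - 0.0000 + 0.0000 - 0.0000 + 0.0000 - 0.0000
= 0.9082.

0.908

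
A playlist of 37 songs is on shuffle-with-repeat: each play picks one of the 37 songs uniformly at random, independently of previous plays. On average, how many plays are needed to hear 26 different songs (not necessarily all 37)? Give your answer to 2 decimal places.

With k distinct songs already seen, the next new one arrives after an expected 37/(37-k) plays.
Sum over k = 0,...,25: E = 37/37 + 37/36 + 37/35 + ... + 37/13 + 37/12 = 43.723.

43.72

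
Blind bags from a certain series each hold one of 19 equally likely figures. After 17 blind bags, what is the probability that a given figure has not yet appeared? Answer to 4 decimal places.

0.3989

On each blind bag the fixed figure fails to appear with probability 18/19.
P(still missing after 17) = (18/19)^17 = 0.39886.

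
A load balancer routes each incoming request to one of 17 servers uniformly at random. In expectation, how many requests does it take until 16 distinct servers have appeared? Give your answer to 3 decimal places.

With k distinct servers already seen, the next new one arrives after an expected 17/(17-k) requests.
Sum over k = 0,...,15: E = 17/17 + 17/16 + 17/15 + ... + 17/3 + 17/2 = 41.4724.

41.472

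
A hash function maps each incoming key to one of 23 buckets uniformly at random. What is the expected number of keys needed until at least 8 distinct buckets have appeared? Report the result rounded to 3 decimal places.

Going from k to k+1 distinct takes a geometric number of keys with mean 23/(23-k).
Sum over k = 0,...,7: E = 23/23 + 23/22 + 23/21 + ... + 23/17 + 23/16 = 9.5694.

9.569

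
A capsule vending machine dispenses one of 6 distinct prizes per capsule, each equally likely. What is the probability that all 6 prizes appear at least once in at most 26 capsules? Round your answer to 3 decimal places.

Let A_i be the event that prize i is missing after 26 capsules. By inclusion–exclusion on the A_i,
P(all seen) = Σ_{j=0}^{6} (-1)^j C(6,j)((6-j)/6)^26
= 1.0000 - 0.0524 + 0.0004 - 0.0000 + 0.0000 - 0.0000 + 0.0000
= 0.9480.

0.948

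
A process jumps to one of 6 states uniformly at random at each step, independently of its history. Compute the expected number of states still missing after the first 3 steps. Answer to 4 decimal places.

3.4722

For each state, P(unseen after 3) = (5/6)^3 = 0.57870.
By linearity of expectation, E[unseen] = 6·(5/6)^3 = 3.47222.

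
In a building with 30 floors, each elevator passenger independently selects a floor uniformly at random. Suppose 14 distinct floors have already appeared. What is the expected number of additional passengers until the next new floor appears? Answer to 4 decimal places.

1.8750

The number of passengers until the next new floor is geometric with success probability 16/30, so its mean is 30/16.
E = 30/16 = 1.87500.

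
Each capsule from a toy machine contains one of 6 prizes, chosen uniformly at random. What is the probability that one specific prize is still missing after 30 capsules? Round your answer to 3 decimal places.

Each capsule misses the fixed prize with probability (6-1)/6 = 5/6, independently.
P(still missing after 30) = (5/6)^30 = 0.0042.

0.004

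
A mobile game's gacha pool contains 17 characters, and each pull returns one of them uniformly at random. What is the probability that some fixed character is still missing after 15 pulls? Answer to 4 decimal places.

0.4028

Each pull misses the fixed character with probability (17-1)/17 = 16/17, independently.
P(still missing after 15) = (16/17)^15 = 0.40278.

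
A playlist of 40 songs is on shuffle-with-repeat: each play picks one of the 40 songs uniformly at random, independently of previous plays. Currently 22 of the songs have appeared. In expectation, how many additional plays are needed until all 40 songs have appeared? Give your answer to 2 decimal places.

With k distinct songs already seen, the next new one takes an expected 40/(40-k) plays.
Sum over k = 22,...,39: E = 40/18 + 40/17 + 40/16 + ... + 40/2 + 40/1 = 139.804.

139.80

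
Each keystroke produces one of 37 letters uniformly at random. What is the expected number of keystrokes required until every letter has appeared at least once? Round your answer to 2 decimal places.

155.46

The wait to go from k to k+1 distinct letters is geometric with mean 37/(37-k).
E[T] = 37/37 + 37/36 + 37/35 + ... + 37/2 + 37/1 = 37·H_{37}.
H_{37} = 4.202, so E[T] = 155.459.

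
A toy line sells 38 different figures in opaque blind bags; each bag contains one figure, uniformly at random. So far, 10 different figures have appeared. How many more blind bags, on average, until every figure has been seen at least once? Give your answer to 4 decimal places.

From k distinct to k+1 distinct takes on average 38/(38-k) blind bags.
Sum over k = 10,...,37: E = 38/28 + 38/27 + 38/26 + ... + 38/2 + 38/1 = 149.23250.

149.2325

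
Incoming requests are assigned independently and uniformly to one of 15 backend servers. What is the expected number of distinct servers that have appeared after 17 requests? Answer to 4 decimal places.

For each server, P(seen in 17 requests) = 1 - (14/15)^17 = 0.69053.
By linearity of expectation, E[distinct seen] = 15·(1 - (14/15)^17) = 10.35788.

10.3579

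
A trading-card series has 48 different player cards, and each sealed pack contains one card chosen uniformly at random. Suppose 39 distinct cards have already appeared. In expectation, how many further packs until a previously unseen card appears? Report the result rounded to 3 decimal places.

The number of packs until the next new card is geometric with success probability 9/48, so its mean is 48/9.
E = 48/9 = 5.3333.

5.333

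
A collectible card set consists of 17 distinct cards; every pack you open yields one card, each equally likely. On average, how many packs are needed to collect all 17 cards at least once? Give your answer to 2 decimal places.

58.47

Split into phases: going from k distinct to k+1 distinct takes on average 17/(17-k) packs.
E[T] = 17/17 + 17/16 + 17/15 + ... + 17/2 + 17/1 = 17·H_{17}.
H_{17} = 3.440, so E[T] = 58.472.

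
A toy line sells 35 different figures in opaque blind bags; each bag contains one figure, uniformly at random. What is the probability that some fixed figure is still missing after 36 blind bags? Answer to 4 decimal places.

0.3522

Each blind bag misses the fixed figure with probability (35-1)/35 = 34/35, independently.
P(still missing after 36) = (34/35)^36 = 0.35220.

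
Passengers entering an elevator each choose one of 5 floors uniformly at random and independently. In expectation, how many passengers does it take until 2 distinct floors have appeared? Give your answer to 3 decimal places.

Going from k to k+1 distinct takes a geometric number of passengers with mean 5/(5-k).
Sum over k = 0,...,1: E = 5/5 + 5/4 = 2.2500.

2.250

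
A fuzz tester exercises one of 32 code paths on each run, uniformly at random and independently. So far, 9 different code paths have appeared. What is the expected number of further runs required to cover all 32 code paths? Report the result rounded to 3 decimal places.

The wait to go from k to k+1 distinct code paths is geometric with mean 32/(32-k).
Sum over k = 9,...,31: E = 32/23 + 32/22 + 32/21 + ... + 32/2 + 32/1 = 119.4973.

119.497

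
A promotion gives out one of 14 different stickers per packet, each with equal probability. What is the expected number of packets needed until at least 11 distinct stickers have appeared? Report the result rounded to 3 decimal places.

With k distinct stickers already seen, the next new one arrives after an expected 14/(14-k) packets.
Sum over k = 0,...,10: E = 14/14 + 14/13 + 14/12 + ... + 14/5 + 14/4 = 19.8552.

19.855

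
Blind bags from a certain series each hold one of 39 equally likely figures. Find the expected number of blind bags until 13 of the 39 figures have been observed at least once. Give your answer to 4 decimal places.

With k distinct figures already seen, the next new one arrives after an expected 39/(39-k) blind bags.
Sum over k = 0,...,12: E = 39/39 + 39/38 + 39/37 + ... + 39/28 + 39/27 = 15.56581.

15.5658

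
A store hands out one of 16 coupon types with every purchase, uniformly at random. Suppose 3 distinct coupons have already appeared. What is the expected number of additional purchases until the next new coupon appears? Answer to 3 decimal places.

Each purchase yields a new coupon with probability (16-3)/16 = 13/16, so the wait is geometric with mean 16/13.
E = 16/13 = 1.2308.

1.231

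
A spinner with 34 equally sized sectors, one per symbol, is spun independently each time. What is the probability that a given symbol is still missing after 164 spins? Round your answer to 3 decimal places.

0.007

On each spin the fixed symbol fails to appear with probability 33/34.
P(still missing after 164) = (33/34)^164 = 0.0075.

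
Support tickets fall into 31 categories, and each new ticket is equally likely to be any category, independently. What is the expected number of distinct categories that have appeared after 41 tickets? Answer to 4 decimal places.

For each category, P(seen in 41 tickets) = 1 - (30/31)^41 = 0.73930.
By linearity of expectation, E[distinct seen] = 31·(1 - (30/31)^41) = 22.91828.

22.9183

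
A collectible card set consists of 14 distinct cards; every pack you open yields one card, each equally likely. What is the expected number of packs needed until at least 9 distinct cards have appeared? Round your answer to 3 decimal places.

13.555

With k distinct cards already seen, the next new one arrives after an expected 14/(14-k) packs.
Sum over k = 0,...,8: E = 14/14 + 14/13 + 14/12 + ... + 14/7 + 14/6 = 13.5552.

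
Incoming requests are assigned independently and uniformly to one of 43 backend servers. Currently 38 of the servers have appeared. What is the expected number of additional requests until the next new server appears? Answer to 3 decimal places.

Each request yields a new server with probability (43-38)/43 = 5/43, so the wait is geometric with mean 43/5.
E = 43/5 = 8.6000.

8.600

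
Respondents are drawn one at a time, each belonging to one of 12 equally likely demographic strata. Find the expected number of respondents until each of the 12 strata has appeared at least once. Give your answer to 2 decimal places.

37.24

After k distinct strata have appeared, the next respondent gives a new one with probability (12-k)/12, so the expected wait for the (k+1)-th is 12/(12-k).
E[T] = 12/12 + 12/11 + 12/10 + ... + 12/2 + 12/1 = 12·H_{12}.
H_{12} = 3.103, so E[T] = 37.239.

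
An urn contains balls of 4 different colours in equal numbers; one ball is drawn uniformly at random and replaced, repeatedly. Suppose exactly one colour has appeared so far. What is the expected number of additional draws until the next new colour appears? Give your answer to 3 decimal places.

1.333

The number of draws until the next new colour is geometric with success probability 3/4, so its mean is 4/3.
E = 4/3 = 1.3333.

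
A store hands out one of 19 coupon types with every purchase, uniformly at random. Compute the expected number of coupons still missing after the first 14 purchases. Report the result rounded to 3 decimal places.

For each coupon, P(unseen after 14) = (18/19)^14 = 0.4691.
By linearity of expectation, E[unseen] = 19·(18/19)^14 = 8.9129.

8.913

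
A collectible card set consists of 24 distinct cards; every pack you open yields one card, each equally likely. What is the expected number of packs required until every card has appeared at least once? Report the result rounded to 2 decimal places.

The wait to go from k to k+1 distinct cards is geometric with mean 24/(24-k).
E[T] = 24/24 + 24/23 + 24/22 + ... + 24/2 + 24/1 = 24·H_{24}.
H_{24} = 3.776, so E[T] = 90.623.

90.62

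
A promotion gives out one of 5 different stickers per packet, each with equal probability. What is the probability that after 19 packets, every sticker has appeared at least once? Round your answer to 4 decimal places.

Let A_i be the event that sticker i is missing after 19 packets. By inclusion–exclusion on the A_i,
P(all seen) = Σ_{j=0}^{5} (-1)^j C(5,j)((5-j)/5)^19
= 1.00000 - 0.07206 + 0.00061 - 0.00000 + 0.00000 - 0.00000
= 0.92855.

0.9286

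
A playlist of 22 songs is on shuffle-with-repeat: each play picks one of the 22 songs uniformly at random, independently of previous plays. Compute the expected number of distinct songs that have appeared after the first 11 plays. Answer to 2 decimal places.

8.81

For each song, P(seen in 11 plays) = 1 - (21/22)^11 = 0.401.
By linearity of expectation, E[distinct seen] = 22·(1 - (21/22)^11) = 8.812.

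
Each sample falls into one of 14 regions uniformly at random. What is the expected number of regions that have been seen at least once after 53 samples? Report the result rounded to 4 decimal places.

For each region, P(seen in 53 samples) = 1 - (13/14)^53 = 0.98031.
By linearity of expectation, E[distinct seen] = 14·(1 - (13/14)^53) = 13.72436.

13.7244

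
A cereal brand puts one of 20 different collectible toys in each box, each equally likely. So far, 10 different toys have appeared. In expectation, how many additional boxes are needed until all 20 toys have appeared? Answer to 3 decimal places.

58.579

The wait to go from k to k+1 distinct toys is geometric with mean 20/(20-k).
Sum over k = 10,...,19: E = 20/10 + 20/9 + 20/8 + ... + 20/2 + 20/1 = 58.5794.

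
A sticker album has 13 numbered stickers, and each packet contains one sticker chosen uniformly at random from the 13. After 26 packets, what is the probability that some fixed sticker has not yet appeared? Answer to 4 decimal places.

0.1248

On each packet the fixed sticker fails to appear with probability 12/13.
P(still missing after 26) = (12/13)^26 = 0.12479.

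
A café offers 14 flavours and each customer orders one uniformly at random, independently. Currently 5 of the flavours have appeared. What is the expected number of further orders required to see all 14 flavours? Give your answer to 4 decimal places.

The wait to go from k to k+1 distinct flavours is geometric with mean 14/(14-k).
Sum over k = 5,...,13: E = 14/9 + 14/8 + 14/7 + ... + 14/2 + 14/1 = 39.60556.

39.6056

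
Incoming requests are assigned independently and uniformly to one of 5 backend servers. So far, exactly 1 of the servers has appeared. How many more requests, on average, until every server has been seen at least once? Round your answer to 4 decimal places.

10.4167

From k distinct to k+1 distinct takes on average 5/(5-k) requests.
Sum over k = 1,...,4: E = 5/4 + 5/3 + 5/2 + 5/1 = 10.41667.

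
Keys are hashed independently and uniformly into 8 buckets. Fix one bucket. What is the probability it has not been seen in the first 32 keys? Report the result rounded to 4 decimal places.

0.0139

On each key the fixed bucket fails to appear with probability 7/8.
P(still missing after 32) = (7/8)^32 = 0.01394.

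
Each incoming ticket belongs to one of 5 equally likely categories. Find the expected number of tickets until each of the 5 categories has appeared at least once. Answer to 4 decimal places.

The wait to go from k to k+1 distinct categories is geometric with mean 5/(5-k).
E[T] = 5/5 + 5/4 + 5/3 + 5/2 + 5/1 = 5·H_{5}.
H_{5} = 2.28333, so E[T] = 11.41667.

11.4167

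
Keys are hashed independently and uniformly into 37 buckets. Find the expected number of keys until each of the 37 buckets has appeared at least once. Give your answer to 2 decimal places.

155.46

The wait to go from k to k+1 distinct buckets is geometric with mean 37/(37-k).
E[T] = 37/37 + 37/36 + 37/35 + ... + 37/2 + 37/1 = 37·H_{37}.
H_{37} = 4.202, so E[T] = 155.459.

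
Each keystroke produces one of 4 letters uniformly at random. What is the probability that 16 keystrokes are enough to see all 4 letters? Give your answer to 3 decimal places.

By inclusion–exclusion over which letters are missing,
P(all seen) = Σ_{j=0}^{4} (-1)^j C(4,j)((4-j)/4)^16
= 1.0000 - 0.0401 + 0.0001 - 0.0000 + 0.0000
= 0.9600.

0.960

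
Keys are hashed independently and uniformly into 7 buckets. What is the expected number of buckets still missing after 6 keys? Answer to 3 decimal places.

For each bucket, P(unseen after 6) = (6/7)^6 = 0.3966.
By linearity of expectation, E[unseen] = 7·(6/7)^6 = 2.7760.

2.776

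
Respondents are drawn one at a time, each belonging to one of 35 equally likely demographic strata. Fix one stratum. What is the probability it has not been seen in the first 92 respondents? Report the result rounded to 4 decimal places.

Each respondent misses the fixed stratum with probability (35-1)/35 = 34/35, independently.
P(still missing after 92) = (34/35)^92 = 0.06947.

0.0695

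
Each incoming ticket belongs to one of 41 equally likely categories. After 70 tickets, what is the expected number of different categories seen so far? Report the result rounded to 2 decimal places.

For each category, P(seen in 70 tickets) = 1 - (40/41)^70 = 0.822.
By linearity of expectation, E[distinct seen] = 41·(1 - (40/41)^70) = 33.720.

33.72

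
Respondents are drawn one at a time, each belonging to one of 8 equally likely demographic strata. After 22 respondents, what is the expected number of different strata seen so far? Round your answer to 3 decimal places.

7.576

For each stratum, P(seen in 22 respondents) = 1 - (7/8)^22 = 0.9470.
By linearity of expectation, E[distinct seen] = 8·(1 - (7/8)^22) = 7.5761.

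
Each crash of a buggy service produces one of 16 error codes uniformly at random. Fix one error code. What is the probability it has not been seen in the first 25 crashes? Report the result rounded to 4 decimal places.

0.1992

On each crash the fixed error code fails to appear with probability 15/16.
P(still missing after 25) = (15/16)^25 = 0.19920.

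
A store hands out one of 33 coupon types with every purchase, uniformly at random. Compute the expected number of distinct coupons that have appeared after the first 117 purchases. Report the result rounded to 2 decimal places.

For each coupon, P(seen in 117 purchases) = 1 - (32/33)^117 = 0.973.
By linearity of expectation, E[distinct seen] = 33·(1 - (32/33)^117) = 32.099.

32.10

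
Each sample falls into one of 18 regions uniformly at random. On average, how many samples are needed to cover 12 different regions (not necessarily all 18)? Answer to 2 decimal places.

With k distinct regions already seen, the next new one arrives after an expected 18/(18-k) samples.
Sum over k = 0,...,11: E = 18/18 + 18/17 + 18/16 + ... + 18/8 + 18/7 = 18.812.

18.81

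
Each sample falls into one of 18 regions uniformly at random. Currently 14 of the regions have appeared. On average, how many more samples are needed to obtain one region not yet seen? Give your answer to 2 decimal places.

4.50

Each sample yields a new region with probability (18-14)/18 = 4/18, so the wait is geometric with mean 18/4.
E = 18/4 = 4.500.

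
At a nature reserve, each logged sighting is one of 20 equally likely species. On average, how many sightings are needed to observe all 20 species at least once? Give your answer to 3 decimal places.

71.955

Split into phases: going from k distinct to k+1 distinct takes on average 20/(20-k) sightings.
E[T] = 20/20 + 20/19 + 20/18 + ... + 20/2 + 20/1 = 20·H_{20}.
H_{20} = 3.5977, so E[T] = 71.9548.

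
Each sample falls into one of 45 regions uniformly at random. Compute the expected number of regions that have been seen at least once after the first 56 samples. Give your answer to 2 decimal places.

For each region, P(seen in 56 samples) = 1 - (44/45)^56 = 0.716.
By linearity of expectation, E[distinct seen] = 45·(1 - (44/45)^56) = 32.216.

32.22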